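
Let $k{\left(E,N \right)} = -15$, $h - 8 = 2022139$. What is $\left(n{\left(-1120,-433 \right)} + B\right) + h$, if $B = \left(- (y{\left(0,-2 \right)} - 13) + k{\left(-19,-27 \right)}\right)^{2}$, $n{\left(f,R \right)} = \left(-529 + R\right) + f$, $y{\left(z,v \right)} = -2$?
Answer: $2020065$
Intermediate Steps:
$h = 2022147$ ($h = 8 + 2022139 = 2022147$)
$n{\left(f,R \right)} = -529 + R + f$
$B = 0$ ($B = \left(- (-2 - 13) - 15\right)^{2} = \left(\left(-1\right) \left(-15\right) - 15\right)^{2} = \left(15 - 15\right)^{2} = 0^{2} = 0$)
$\left(n{\left(-1120,-433 \right)} + B\right) + h = \left(\left(-529 - 433 - 1120\right) + 0\right) + 2022147 = \left(-2082 + 0\right) + 2022147 = -2082 + 2022147 = 2020065$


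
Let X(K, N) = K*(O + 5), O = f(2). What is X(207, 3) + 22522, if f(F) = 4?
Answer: 24385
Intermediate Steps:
O = 4
X(K, N) = 9*K (X(K, N) = K*(4 + 5) = K*9 = 9*K)
X(207, 3) + 22522 = 9*207 + 22522 = 1863 + 22522 = 24385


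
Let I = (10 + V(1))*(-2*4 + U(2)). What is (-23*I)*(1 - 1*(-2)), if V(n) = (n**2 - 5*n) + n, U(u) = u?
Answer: 2898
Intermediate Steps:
V(n) = n**2 - 4*n
I = -42 (I = (10 + 1*(-4 + 1))*(-2*4 + 2) = (10 + 1*(-3))*(-8 + 2) = (10 - 3)*(-6) = 7*(-6) = -42)
(-23*I)*(1 - 1*(-2)) = (-23*(-42))*(1 - 1*(-2)) = 966*(1 + 2) = 966*3 = 2898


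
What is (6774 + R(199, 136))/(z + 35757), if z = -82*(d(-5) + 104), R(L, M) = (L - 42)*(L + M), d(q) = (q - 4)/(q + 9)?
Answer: 118738/54827 ≈ 2.1657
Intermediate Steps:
d(q) = (-4 + q)/(9 + q)
R(L, M) = (-42 + L)*(L + M)
z = -16687/2 (z = -82*((-4 - 5)/(9 - 5) + 104) = -82*(-9/4 + 104) = -82*407/4 = -16687/2 ≈ -8343.5)
(6774 + R(199, 136))/(z + 35757) = (6774 + (199² - 42*199 - 42*136 + 199*136))/(-16687/2 + 35757) = (6774 + (39601 - 8358 - 5712 + 27064))/(54827/2) = (6774 + 52595)*(2/54827) = 59369*(2/54827) = 118738/54827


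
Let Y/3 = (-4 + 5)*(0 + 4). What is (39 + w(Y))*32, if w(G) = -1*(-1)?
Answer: 1280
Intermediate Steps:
Y = 12 (Y = 3*((-4 + 5)*(0 + 4)) = 3*(1*4) = 3*4 = 12)
w(G) = 1
(39 + w(Y))*32 = (39 + 1)*32 = 40*32 = 1280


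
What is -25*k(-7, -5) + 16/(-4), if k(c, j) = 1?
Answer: -29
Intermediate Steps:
-25*k(-7, -5) + 16/(-4) = -25*1 + 16/(-4) = -25 + 16*(-1/4) = -25 - 4 = -29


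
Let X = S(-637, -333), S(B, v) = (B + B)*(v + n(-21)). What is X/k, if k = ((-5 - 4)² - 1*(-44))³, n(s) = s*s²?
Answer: 12222756/1953125 ≈ 6.2580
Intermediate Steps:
n(s) = s³
S(B, v) = 2*B*(-9261 + v) (S(B, v) = (B + B)*(v + (-21)³) = (2*B)*(v - 9261) = (2*B)*(-9261 + v) = 2*B*(-9261 + v))
X = 12222756 (X = 2*(-637)*(-9261 - 333) = 2*(-637)*(-9594) = 12222756)
k = 1953125 (k = ((-9)² + 44)³ = (81 + 44)³ = 125³ = 1953125)
X/k = 12222756/1953125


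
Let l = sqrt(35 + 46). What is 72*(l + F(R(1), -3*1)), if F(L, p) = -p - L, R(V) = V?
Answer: 792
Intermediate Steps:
l = 9 (l = sqrt(81) = 9)
F(L, p) = -L - p
72*(l + F(R(1), -3*1)) = 72*(9 + (-1*1 - (-3))) = 72*(9 + (-1 - 1*(-3))) = 72*(9 + (-1 + 3)) = 72*(9 + 2) = 72*11 = 792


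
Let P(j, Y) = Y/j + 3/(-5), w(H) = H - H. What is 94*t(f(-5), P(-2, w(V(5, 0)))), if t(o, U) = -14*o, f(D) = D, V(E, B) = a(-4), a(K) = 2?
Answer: 6580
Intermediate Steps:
V(E, B) = 2
w(H) = 0
P(j, Y) = -3/5 + Y/j (P(j, Y) = Y/j + 3*(-1/5) = Y/j - 3/5 = -3/5 + Y/j)
94*t(f(-5), P(-2, w(V(5, 0)))) = 94*(-14*(-5)) = 94*70 = 6580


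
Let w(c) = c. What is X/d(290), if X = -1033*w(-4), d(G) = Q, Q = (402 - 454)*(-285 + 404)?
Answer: -1033/1547 ≈ -0.66774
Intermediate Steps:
Q = -6188 (Q = -52*119 = -6188)
d(G) = -6188
X = 4132 (X = -1033*(-4) = 4132)
X/d(290) = 4132/(-6188) = 4132*(-1/6188) = -1033/1547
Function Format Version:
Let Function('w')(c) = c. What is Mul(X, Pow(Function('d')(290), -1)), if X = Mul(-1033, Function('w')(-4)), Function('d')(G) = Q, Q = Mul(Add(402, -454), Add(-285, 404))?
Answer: Rational(-1033, 1547) ≈ -0.66774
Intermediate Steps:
Q = -6188 (Q = Mul(-52, 119) = -6188)
Function('d')(G) = -6188
X = 4132 (X = Mul(-1033, -4) = 4132)
Mul(X, Pow(Function('d')(290), -1)) = Mul(4132, Pow(-6188, -1)) = Mul(4132, Rational(-1, 6188)) = Rational(-1033, 1547)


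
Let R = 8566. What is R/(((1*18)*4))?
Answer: 4283/36 ≈ 118.97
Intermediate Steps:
R/(((1*18)*4)) = 8566/(((1*18)*4)) = 8566/((18*4)) = 8566/72 = 8566*(1/72) = 4283/36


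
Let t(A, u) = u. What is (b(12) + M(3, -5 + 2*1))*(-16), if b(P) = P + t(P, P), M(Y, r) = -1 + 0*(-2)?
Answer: -368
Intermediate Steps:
M(Y, r) = -1 (M(Y, r) = -1 + 0 = -1)
b(P) = 2*P (b(P) = P + P = 2*P)
(b(12) + M(3, -5 + 2*1))*(-16) = (2*12 - 1)*(-16) = (24 - 1)*(-16) = 23*(-16) = -368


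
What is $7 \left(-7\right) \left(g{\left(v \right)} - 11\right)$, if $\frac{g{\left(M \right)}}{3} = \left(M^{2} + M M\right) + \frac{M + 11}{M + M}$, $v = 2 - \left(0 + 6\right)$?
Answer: $- \frac{32291}{8} \approx -4036.4$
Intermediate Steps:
$v = -4$ ($v = 2 - 6 = -4$)
$g{\left(M \right)} = 6 M^{2} + \frac{3 \left(11 + M\right)}{2 M}$ ($g{\left(M \right)} = 3 \left(\left(M^{2} + M M\right) + \frac{M + 11}{M + M}\right) = 3 \left(\left(M^{2} + M^{2}\right) + \frac{11 + M}{2 M}\right) = 3 \left(2 M^{2} + \left(11 + M\right) \frac{1}{2 M}\right) = 3 \left(2 M^{2} + \frac{11 + M}{2 M}\right) = 6 M^{2} + \frac{3 \left(11 + M\right)}{2 M}$)
$7 \left(-7\right) \left(g{\left(v \right)} - 11\right) = 7 \left(-7\right) \left(\frac{3 \left(11 - 4 + 4 \left(-4\right)^{3}\right)}{2 \left(-4\right)} - 11\right) = - 49 \left(\frac{3}{2} \left(- \frac{1}{4}\right) \left(11 - 4 + 4 \left(-64\right)\right) - 11\right) = - 49 \left(\frac{3}{2} \left(- \frac{1}{4}\right) \left(11 - 4 - 256\right) - 11\right) = - 49 \left(\frac{3}{2} \left(- \frac{1}{4}\right) \left(-249\right) - 11\right) = - 49 \left(\frac{747}{8} - 11\right) = \left(-49\right) \frac{659}{8} = - \frac{32291}{8}$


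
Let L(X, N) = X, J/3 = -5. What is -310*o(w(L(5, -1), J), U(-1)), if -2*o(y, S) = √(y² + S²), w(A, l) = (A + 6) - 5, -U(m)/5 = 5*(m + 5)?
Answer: 310*√2509 ≈ 15528.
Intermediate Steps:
U(m) = -125 - 25*m (U(m) = -25*(m + 5) = -25*(5 + m) = -5*(25 + 5*m) = -125 - 25*m)
J = -15 (J = 3*(-5) = -15)
w(A, l) = 1 + A (w(A, l) = (6 + A) - 5 = 1 + A)
o(y, S) = -√(S² + y²)/2 (o(y, S) = -√(y² + S²)/2 = -√(S² + y²)/2)
-310*o(w(L(5, -1), J), U(-1)) = -(-155)*√((-125 - 25*(-1))² + (1 + 5)²) = -(-155)*√((-125 + 25)² + 6²) = -(-155)*√((-100)² + 36) = -(-155)*√(10000 + 36) = -(-155)*√10036 = -(-155)*2*√2509 = -(-310)*√2509 = 310*√2509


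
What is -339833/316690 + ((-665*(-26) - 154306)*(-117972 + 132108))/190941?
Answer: -204482834603431/20156368430 ≈ -10145.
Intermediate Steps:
-339833/316690 + ((-665*(-26) - 154306)*(-117972 + 132108))/190941 = -339833*1/316690 + ((17290 - 154306)*14136)*(1/190941) = -339833/316690 - 137016*14136*(1/190941) = -339833/316690 - 1936858176*1/190941 = -339833/316690 - 645619392/63647 = -204482834603431/20156368430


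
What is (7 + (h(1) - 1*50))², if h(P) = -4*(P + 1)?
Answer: 2601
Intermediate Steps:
h(P) = -4 - 4*P (h(P) = -4*(1 + P) = -4 - 4*P)
(7 + (h(1) - 1*50))² = (7 + ((-4 - 4*1) - 1*50))² = (7 + ((-4 - 4) - 50))² = (7 + (-8 - 50))² = (7 - 58)² = (-51)² = 2601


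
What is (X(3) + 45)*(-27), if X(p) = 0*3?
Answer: -1215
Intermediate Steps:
X(p) = 0
(X(3) + 45)*(-27) = (0 + 45)*(-27) = 45*(-27) = -1215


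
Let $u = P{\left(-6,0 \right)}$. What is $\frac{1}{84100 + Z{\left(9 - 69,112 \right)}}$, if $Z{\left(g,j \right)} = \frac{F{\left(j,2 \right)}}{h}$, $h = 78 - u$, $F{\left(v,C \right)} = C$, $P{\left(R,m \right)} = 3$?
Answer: $\frac{75}{6307502} \approx 1.1891 \cdot 10^{-5}$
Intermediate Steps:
$u = 3$
$h = 75$ ($h = 78 - 3 = 75$)
$Z{\left(g,j \right)} = \frac{2}{75}$
$\frac{1}{84100 + Z{\left(9 - 69,112 \right)}} = \frac{1}{84100 + \frac{2}{75}} = \frac{1}{\frac{6307502}{75}} = \frac{75}{6307502}$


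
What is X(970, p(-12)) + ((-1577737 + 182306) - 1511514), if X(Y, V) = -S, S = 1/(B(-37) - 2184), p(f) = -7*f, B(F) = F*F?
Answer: -2369160174/815 ≈ -2.9069e+6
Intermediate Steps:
B(F) = F**2
S = -1/815 (S = 1/((-37)**2 - 2184) = 1/(1369 - 2184) = 1/(-815) = -1/815 ≈ -0.0012270)
X(Y, V) = 1/815 (X(Y, V) = -1*(-1/815) = 1/815)
X(970, p(-12)) + ((-1577737 + 182306) - 1511514) = 1/815 + ((-1577737 + 182306) - 1511514) = 1/815 + (-1395431 - 1511514) = 1/815 - 2906945 = -2369160174/815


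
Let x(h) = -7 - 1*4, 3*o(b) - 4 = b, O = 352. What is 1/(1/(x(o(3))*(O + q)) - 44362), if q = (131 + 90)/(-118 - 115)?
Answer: -899745/39914487923 ≈ -2.2542e-5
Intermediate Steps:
q = -221/233 (q = 221/(-233) = 221*(-1/233) = -221/233 ≈ -0.94850)
o(b) = 4/3 + b/3
x(h) = -11 (x(h) = -7 - 4 = -11)
1/(1/(x(o(3))*(O + q)) - 44362) = 1/(1/(-11*(352 - 221/233)) - 44362) = 1/(1/(-11*81795/233) - 44362) = 1/(1/(-899745/233) - 44362) = 1/(-233/899745 - 44362) = 1/(-39914487923/899745) = -899745/39914487923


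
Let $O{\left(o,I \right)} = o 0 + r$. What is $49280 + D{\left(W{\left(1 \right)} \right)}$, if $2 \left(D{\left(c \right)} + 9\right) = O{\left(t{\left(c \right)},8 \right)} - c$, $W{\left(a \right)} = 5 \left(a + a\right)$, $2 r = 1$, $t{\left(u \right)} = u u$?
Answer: $\frac{197065}{4} \approx 49266.0$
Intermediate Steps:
$t{\left(u \right)} = u^{2}$
$r = \frac{1}{2}$ ($r = \frac{1}{2} \cdot 1 = \frac{1}{2} \approx 0.5$)
$W{\left(a \right)} = 10 a$ ($W{\left(a \right)} = 5 \cdot 2 a = 10 a$)
$O{\left(o,I \right)} = \frac{1}{2}$ ($O{\left(o,I \right)} = o 0 + \frac{1}{2} = 0 + \frac{1}{2} = \frac{1}{2}$)
$D{\left(c \right)} = - \frac{35}{4} - \frac{c}{2}$ ($D{\left(c \right)} = -9 + \frac{\frac{1}{2} - c}{2} = -9 - \left(- \frac{1}{4} + \frac{c}{2}\right) = - \frac{35}{4} - \frac{c}{2}$)
$49280 + D{\left(W{\left(1 \right)} \right)} = 49280 - \left(\frac{35}{4} + \frac{10 \cdot 1}{2}\right) = 49280 - \frac{55}{4} = \frac{197065}{4}$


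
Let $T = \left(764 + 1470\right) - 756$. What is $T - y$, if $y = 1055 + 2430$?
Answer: $-2007$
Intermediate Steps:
$T = 1478$ ($T = 2234 - 756 = 1478$)
$y = 3485$
$T - y = 1478 - 3485 = -2007$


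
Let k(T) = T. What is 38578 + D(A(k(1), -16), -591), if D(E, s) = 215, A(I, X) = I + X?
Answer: 38793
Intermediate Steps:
38578 + D(A(k(1), -16), -591) = 38578 + 215 = 38793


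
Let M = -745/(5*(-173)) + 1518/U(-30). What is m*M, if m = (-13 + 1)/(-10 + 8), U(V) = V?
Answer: -258144/865 ≈ -298.43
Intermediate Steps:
M = -43024/865 (M = -745/(5*(-173)) + 1518/(-30) = -745/(-865) + 1518*(-1/30) = -745*(-1/865) - 253/5 = 149/173 - 253/5 = -43024/865 ≈ -49.739)
m = 6 (m = -12/(-2) = -12*(-1/2) = 6)
m*M = 6*(-43024/865) = -258144/865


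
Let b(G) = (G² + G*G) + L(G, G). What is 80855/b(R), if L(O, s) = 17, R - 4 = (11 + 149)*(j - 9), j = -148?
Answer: 80855/1261626929 ≈ 6.4088e-5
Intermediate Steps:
R = -25116 (R = 4 + (11 + 149)*(-148 - 9) = 4 + 160*(-157) = 4 - 25120 = -25116)
b(G) = 17 + 2*G² (b(G) = (G² + G*G) + 17 = (G² + G²) + 17 = 2*G² + 17 = 17 + 2*G²)
80855/b(R) = 80855/(17 + 2*(-25116)²) = 80855/(17 + 2*630813456) = 80855/(17 + 1261626912) = 80855/1261626929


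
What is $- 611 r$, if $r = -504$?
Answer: $307944$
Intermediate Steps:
$- 611 r = \left(-611\right) \left(-504\right) = 307944$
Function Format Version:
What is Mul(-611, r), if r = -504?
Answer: 307944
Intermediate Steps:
Mul(-611, r) = Mul(-611, -504) = 307944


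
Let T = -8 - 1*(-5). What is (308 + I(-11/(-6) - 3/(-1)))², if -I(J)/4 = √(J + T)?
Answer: 284680/3 - 1232*√66/3 ≈ 91557.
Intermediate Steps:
T = -3 (T = -8 + 5 = -3)
I(J) = -4*√(-3 + J) (I(J) = -4*√(J - 3) = -4*√(-3 + J))
(308 + I(-11/(-6) - 3/(-1)))² = (308 - 4*√(-3 + (-11/(-6) - 3/(-1))))² = (308 - 4*√(-3 + (-11*(-⅙) - 3*(-1))))² = (308 - 4*√(-3 + (11/6 + 3)))² = (308 - 4*√(-3 + 29/6))² = (308 - 2*√66/3)²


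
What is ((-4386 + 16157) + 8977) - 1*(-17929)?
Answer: 38677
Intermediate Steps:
((-4386 + 16157) + 8977) - 1*(-17929) = (11771 + 8977) + 17929 = 20748 + 17929 = 38677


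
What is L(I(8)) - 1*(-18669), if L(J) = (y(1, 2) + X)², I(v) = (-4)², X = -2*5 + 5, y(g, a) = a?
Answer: 18678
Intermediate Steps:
X = -5 (X = -10 + 5 = -5)
I(v) = 16
L(J) = 9 (L(J) = (2 - 5)² = (-3)² = 9)
L(I(8)) - 1*(-18669) = 9 - 1*(-18669) = 9 + 18669 = 18678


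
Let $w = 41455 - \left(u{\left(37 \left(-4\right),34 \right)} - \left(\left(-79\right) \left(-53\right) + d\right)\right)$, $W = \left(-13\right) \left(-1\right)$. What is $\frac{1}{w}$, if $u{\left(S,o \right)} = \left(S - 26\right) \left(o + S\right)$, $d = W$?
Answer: $\frac{1}{25819} \approx 3.8731 \cdot 10^{-5}$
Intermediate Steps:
$W = 13$
$d = 13$
$u{\left(S,o \right)} = \left(-26 + S\right) \left(S + o\right)$
$w = 25819$ ($w = 41455 - \left(\left(\left(37 \left(-4\right)\right)^{2} - 26 \cdot 37 \left(-4\right) - 884 + 37 \left(-4\right) 34\right) - \left(\left(-79\right) \left(-53\right) + 13\right)\right) = 41455 - \left(\left(\left(-148\right)^{2} - -3848 - 884 - 5032\right) - \left(4187 + 13\right)\right) = 41455 - \left(\left(21904 + 3848 - 884 - 5032\right) - 4200\right) = 41455 - \left(19836 - 4200\right) = 41455 - 15636 = 25819$)
$\frac{1}{w} = \frac{1}{25819}$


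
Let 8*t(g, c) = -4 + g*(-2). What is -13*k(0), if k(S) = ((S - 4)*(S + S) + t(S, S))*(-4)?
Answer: -26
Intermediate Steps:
t(g, c) = -½ - g/4 (t(g, c) = (-4 + g*(-2))/8 = (-4 - 2*g)/8 = -½ - g/4)
k(S) = 2 + S - 8*S*(-4 + S) (k(S) = ((S - 4)*(S + S) + (-½ - S/4))*(-4) = ((-4 + S)*(2*S) + (-½ - S/4))*(-4) = (2*S*(-4 + S) + (-½ - S/4))*(-4) = (-½ - S/4 + 2*S*(-4 + S))*(-4) = 2 + S - 8*S*(-4 + S))
-13*k(0) = -13*(2 - 8*0² + 33*0) = -13*(2 - 8*0 + 0) = -13*(2 + 0 + 0) = -13*2 = -26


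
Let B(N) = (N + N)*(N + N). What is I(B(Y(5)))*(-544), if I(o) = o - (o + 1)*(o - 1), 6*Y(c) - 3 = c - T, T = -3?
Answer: 7328224/81 ≈ 90472.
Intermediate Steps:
Y(c) = 1 + c/6 (Y(c) = ½ + (c - 1*(-3))/6 = ½ + (c + 3)/6 = ½ + (3 + c)/6 = ½ + (½ + c/6) = 1 + c/6)
B(N) = 4*N² (B(N) = (2*N)*(2*N) = 4*N²)
I(o) = o - (1 + o)*(-1 + o)
I(B(Y(5)))*(-544) = (1 + 4*(1 + (⅙)*5)² - (4*(1 + (⅙)*5)²)²)*(-544) = (1 + 4*(1 + ⅚)² - (4*(1 + ⅚)²)²)*(-544) = (1 + 4*(11/6)² - (4*(11/6)²)²)*(-544) = (1 + 4*(121/36) - (4*(121/36))²)*(-544) = (1 + 121/9 - (121/9)²)*(-544) = (1 + 121/9 - 1*14641/81)*(-544) = (1 + 121/9 - 14641/81)*(-544) = -13471/81*(-544) = 7328224/81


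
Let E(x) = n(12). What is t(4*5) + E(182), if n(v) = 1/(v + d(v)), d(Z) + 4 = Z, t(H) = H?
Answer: 401/20 ≈ 20.050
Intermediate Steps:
d(Z) = -4 + Z
n(v) = 1/(-4 + 2*v) (n(v) = 1/(v + (-4 + v)) = 1/(-4 + 2*v))
E(x) = 1/20 (E(x) = 1/(2*(-2 + 12)) = (½)/10 = (½)*(⅒) = 1/20)
t(4*5) + E(182) = 4*5 + 1/20 = 20 + 1/20 = 401/20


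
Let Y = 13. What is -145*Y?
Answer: -1885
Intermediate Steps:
-145*Y = -145*13 = -1885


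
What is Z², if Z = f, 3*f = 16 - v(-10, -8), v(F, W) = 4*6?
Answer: 64/9 ≈ 7.1111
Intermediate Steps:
v(F, W) = 24
f = -8/3 (f = (16 - 1*24)/3 = (16 - 24)/3 = (⅓)*(-8) = -8/3 ≈ -2.6667)
Z = -8/3 ≈ -2.6667
Z² = (-8/3)² = 64/9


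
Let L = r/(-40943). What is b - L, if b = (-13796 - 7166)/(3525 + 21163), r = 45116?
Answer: 127788321/505400392 ≈ 0.25285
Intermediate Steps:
b = -10481/12344 (b = -20962/24688 = -20962*1/24688 = -10481/12344 ≈ -0.84908)
L = -45116/40943 (L = 45116/(-40943) = 45116*(-1/40943) = -45116/40943 ≈ -1.1019)
b - L = -10481/12344 - 1*(-45116/40943) = -10481/12344 + 45116/40943 = 127788321/505400392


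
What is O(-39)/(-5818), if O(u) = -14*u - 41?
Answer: -505/5818 ≈ -0.086800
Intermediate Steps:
O(u) = -41 - 14*u
O(-39)/(-5818) = (-41 - 14*(-39))/(-5818) = (-41 + 546)*(-1/5818) = 505*(-1/5818) = -505/5818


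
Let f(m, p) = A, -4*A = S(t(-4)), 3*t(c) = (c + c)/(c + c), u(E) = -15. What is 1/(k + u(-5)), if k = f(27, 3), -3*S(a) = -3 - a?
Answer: -18/275 ≈ -0.065454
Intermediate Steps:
t(c) = 1/3 (t(c) = ((c + c)/(c + c))/3 = ((2*c)/((2*c)))/3 = ((2*c)*(1/(2*c)))/3 = (1/3)*1 = 1/3)
S(a) = 1 + a/3 (S(a) = -(-3 - a)/3 = 1 + a/3)
A = -5/18 (A = -(1 + (1/3)*(1/3))/4 = -(1 + 1/9)/4 = -1/4*10/9 = -5/18 ≈ -0.27778)
f(m, p) = -5/18
k = -5/18 ≈ -0.27778
1/(k + u(-5)) = 1/(-5/18 - 15) = 1/(-275/18) = -18/275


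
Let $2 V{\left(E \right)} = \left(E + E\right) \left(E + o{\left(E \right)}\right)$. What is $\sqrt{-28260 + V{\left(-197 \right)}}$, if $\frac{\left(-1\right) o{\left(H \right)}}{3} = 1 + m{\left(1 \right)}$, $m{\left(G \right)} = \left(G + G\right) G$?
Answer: $\sqrt{12322} \approx 111.0$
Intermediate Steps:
$m{\left(G \right)} = 2 G^{2}$ ($m{\left(G \right)} = 2 G G = 2 G^{2}$)
$o{\left(H \right)} = -9$ ($o{\left(H \right)} = - 3 \left(1 + 2 \cdot 1^{2}\right) = - 3 \left(1 + 2 \cdot 1\right) = - 3 \left(1 + 2\right) = \left(-3\right) 3 = -9$)
$V{\left(E \right)} = E \left(-9 + E\right)$ ($V{\left(E \right)} = \frac{\left(E + E\right) \left(E - 9\right)}{2} = \frac{2 E \left(-9 + E\right)}{2} = E \left(-9 + E\right)$)
$\sqrt{-28260 + V{\left(-197 \right)}} = \sqrt{-28260 - 197 \left(-9 - 197\right)} = \sqrt{-28260 - -40582} = \sqrt{-28260 + 40582} = \sqrt{12322}$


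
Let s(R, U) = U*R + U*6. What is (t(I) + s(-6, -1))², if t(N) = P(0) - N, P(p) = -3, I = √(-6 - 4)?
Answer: (3 + I*√10)² ≈ -1.0 + 18.974*I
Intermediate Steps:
I = I*√10 (I = √(-10) = I*√10 ≈ 3.1623*I)
s(R, U) = 6*U + R*U (s(R, U) = R*U + 6*U = 6*U + R*U)
t(N) = -3 - N
(t(I) + s(-6, -1))² = ((-3 - I*√10) - (6 - 6))² = ((-3 - I*√10) - 1*0)² = ((-3 - I*√10) + 0)² = (-3 - I*√10)²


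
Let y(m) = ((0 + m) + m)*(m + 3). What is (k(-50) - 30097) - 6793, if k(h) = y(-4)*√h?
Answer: -36890 + 40*I*√2 ≈ -36890.0 + 56.569*I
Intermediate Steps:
y(m) = 2*m*(3 + m) (y(m) = (m + m)*(3 + m) = (2*m)*(3 + m) = 2*m*(3 + m))
k(h) = 8*√h (k(h) = (2*(-4)*(3 - 4))*√h = (2*(-4)*(-1))*√h = 8*√h)
(k(-50) - 30097) - 6793 = (8*√(-50) - 30097) - 6793 = (8*(5*I*√2) - 30097) - 6793 = (40*I*√2 - 30097) - 6793 = (-30097 + 40*I*√2) - 6793 = -36890 + 40*I*√2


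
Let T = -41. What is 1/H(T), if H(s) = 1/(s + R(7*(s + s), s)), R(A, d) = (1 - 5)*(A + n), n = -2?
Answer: 2263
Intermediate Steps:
R(A, d) = 8 - 4*A (R(A, d) = (1 - 5)*(A - 2) = -4*(-2 + A) = 8 - 4*A)
H(s) = 1/(8 - 55*s) (H(s) = 1/(s + (8 - 28*(s + s))) = 1/(s + (8 - 28*2*s)) = 1/(s + (8 - 56*s)) = 1/(8 - 55*s))
1/H(T) = 1/(1/(8 - 55*(-41))) = 1/(1/(8 + 2255)) = 1/(1/2263) = 2263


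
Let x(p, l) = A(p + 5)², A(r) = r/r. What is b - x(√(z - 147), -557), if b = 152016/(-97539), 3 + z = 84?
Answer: -83185/32513 ≈ -2.5585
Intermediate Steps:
z = 81 (z = -3 + 84 = 81)
A(r) = 1
x(p, l) = 1 (x(p, l) = 1² = 1)
b = -50672/32513 (b = 152016*(-1/97539) = -50672/32513 ≈ -1.5585)
b - x(√(z - 147), -557) = -50672/32513 - 1*1 = -50672/32513 - 1 = -83185/32513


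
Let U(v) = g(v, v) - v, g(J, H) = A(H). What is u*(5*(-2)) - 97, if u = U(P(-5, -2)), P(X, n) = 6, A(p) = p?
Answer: -97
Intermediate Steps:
g(J, H) = H
U(v) = 0 (U(v) = v - v = 0)
u = 0
u*(5*(-2)) - 97 = 0*(5*(-2)) - 97 = 0*(-10) - 97 = 0 - 97 = -97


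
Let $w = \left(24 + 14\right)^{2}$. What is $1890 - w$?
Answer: $446$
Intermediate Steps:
$w = 1444$ ($w = 38^{2} = 1444$)
$1890 - w = 1890 - 1444 = 446$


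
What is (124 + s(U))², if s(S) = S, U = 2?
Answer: 15876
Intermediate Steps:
(124 + s(U))² = (124 + 2)² = 126² = 15876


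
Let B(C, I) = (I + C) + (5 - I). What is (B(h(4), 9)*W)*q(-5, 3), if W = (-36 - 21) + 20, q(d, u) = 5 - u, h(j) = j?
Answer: -666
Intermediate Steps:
B(C, I) = 5 + C (B(C, I) = (C + I) + (5 - I) = 5 + C)
W = -37 (W = -57 + 20 = -37)
(B(h(4), 9)*W)*q(-5, 3) = ((5 + 4)*(-37))*(5 - 1*3) = (9*(-37))*(5 - 3) = -333*2 = -666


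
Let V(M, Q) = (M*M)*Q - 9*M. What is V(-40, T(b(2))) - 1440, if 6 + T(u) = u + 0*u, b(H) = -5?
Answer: -18680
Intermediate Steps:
T(u) = -6 + u (T(u) = -6 + (u + 0*u) = -6 + (u + 0) = -6 + u)
V(M, Q) = -9*M + Q*M² (V(M, Q) = M²*Q - 9*M = Q*M² - 9*M = -9*M + Q*M²)
V(-40, T(b(2))) - 1440 = -40*(-9 - 40*(-6 - 5)) - 1440 = -40*(-9 - 40*(-11)) - 1440 = -40*(-9 + 440) - 1440 = -40*431 - 1440 = -17240 - 1440 = -18680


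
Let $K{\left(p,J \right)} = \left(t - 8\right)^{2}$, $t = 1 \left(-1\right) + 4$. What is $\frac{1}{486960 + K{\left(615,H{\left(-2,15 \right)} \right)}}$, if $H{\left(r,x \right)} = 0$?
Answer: $\frac{1}{486985} \approx 2.0534 \cdot 10^{-6}$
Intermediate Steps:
$t = 3$ ($t = -1 + 4 = 3$)
$K{\left(p,J \right)} = 25$ ($K{\left(p,J \right)} = \left(3 - 8\right)^{2} = \left(-5\right)^{2} = 25$)
$\frac{1}{486960 + K{\left(615,H{\left(-2,15 \right)} \right)}} = \frac{1}{486960 + 25} = \frac{1}{486985}$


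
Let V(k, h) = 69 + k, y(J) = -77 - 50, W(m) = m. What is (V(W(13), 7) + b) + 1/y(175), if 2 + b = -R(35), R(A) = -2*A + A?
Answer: 14604/127 ≈ 114.99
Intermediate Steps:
R(A) = -A
y(J) = -127
b = 33 (b = -2 - (-1)*35 = -2 - 1*(-35) = -2 + 35 = 33)
(V(W(13), 7) + b) + 1/y(175) = ((69 + 13) + 33) + 1/(-127) = (82 + 33) - 1/127 = 115 - 1/127 = 14604/127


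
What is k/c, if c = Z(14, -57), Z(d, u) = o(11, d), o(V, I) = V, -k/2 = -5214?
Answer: 948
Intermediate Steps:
k = 10428 (k = -2*(-5214) = 10428)
Z(d, u) = 11
c = 11
k/c = 10428/11 = 10428*(1/11) = 948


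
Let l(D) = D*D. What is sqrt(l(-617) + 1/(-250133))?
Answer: 2*sqrt(5954596263064397)/250133 ≈ 617.00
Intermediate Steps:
l(D) = D**2
sqrt(l(-617) + 1/(-250133)) = sqrt((-617)**2 + 1/(-250133)) = sqrt(380689 - 1/250133) = sqrt(95222881636/250133) = 2*sqrt(5954596263064397)/250133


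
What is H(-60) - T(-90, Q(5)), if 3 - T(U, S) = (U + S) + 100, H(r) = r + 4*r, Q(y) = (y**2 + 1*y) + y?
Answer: -258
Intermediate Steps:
Q(y) = y**2 + 2*y (Q(y) = (y**2 + y) + y = (y + y**2) + y = y**2 + 2*y)
H(r) = 5*r
T(U, S) = -97 - S - U (T(U, S) = 3 - ((U + S) + 100) = 3 - ((S + U) + 100) = 3 - (100 + S + U) = 3 + (-100 - S - U) = -97 - S - U)
H(-60) - T(-90, Q(5)) = 5*(-60) - (-97 - 5*(2 + 5) - 1*(-90)) = -300 - (-97 - 5*7 + 90) = -300 - (-97 - 1*35 + 90) = -300 - (-97 - 35 + 90) = -300 - 1*(-42) = -300 + 42 = -258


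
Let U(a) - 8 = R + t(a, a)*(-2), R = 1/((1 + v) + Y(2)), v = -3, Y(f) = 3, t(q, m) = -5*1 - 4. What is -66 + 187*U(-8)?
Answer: 4983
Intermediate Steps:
t(q, m) = -9 (t(q, m) = -5 - 4 = -9)
R = 1 (R = 1/((1 - 3) + 3) = 1/(-2 + 3) = 1/1 = 1)
U(a) = 27 (U(a) = 8 + (1 - 9*(-2)) = 8 + (1 + 18) = 8 + 19 = 27)
-66 + 187*U(-8) = -66 + 187*27 = -66 + 5049 = 4983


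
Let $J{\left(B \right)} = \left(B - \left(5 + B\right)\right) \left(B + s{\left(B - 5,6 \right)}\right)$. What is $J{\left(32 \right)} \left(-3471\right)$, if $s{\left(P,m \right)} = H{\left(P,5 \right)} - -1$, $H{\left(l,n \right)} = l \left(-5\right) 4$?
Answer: $-8798985$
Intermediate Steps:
$H{\left(l,n \right)} = - 20 l$ ($H{\left(l,n \right)} = - 5 l 4 = - 20 l$)
$s{\left(P,m \right)} = 1 - 20 P$ ($s{\left(P,m \right)} = - 20 P - -1 = - 20 P + 1 = 1 - 20 P$)
$J{\left(B \right)} = -505 + 95 B$ ($J{\left(B \right)} = \left(B - \left(5 + B\right)\right) \left(B - \left(-1 + 20 \left(B - 5\right)\right)\right) = - 5 \left(B - \left(-1 + 20 \left(-5 + B\right)\right)\right) = - 5 \left(B + \left(1 - \left(-100 + 20 B\right)\right)\right) = - 5 \left(B - \left(-101 + 20 B\right)\right) = - 5 \left(101 - 19 B\right) = -505 + 95 B$)
$J{\left(32 \right)} \left(-3471\right) = \left(-505 + 95 \cdot 32\right) \left(-3471\right) = \left(-505 + 3040\right) \left(-3471\right) = 2535 \left(-3471\right) = -8798985$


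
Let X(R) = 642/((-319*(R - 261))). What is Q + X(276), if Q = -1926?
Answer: -3072184/1595 ≈ -1926.1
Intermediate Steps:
X(R) = 642/(83259 - 319*R) (X(R) = 642/((-319*(-261 + R))) = 642/(83259 - 319*R))
Q + X(276) = -1926 - 642/(-83259 + 319*276) = -1926 - 642/(-83259 + 88044) = -1926 - 642/4785 = -1926 - 642*1/4785 = -1926 - 214/1595 = -3072184/1595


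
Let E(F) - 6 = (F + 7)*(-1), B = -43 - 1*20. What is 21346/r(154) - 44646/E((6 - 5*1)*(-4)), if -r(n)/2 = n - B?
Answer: -3240067/217 ≈ -14931.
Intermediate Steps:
B = -63 (B = -43 - 20 = -63)
r(n) = -126 - 2*n (r(n) = -2*(n - 1*(-63)) = -2*(n + 63) = -2*(63 + n) = -126 - 2*n)
E(F) = -1 - F (E(F) = 6 + (F + 7)*(-1) = 6 + (7 + F)*(-1) = 6 + (-7 - F) = -1 - F)
21346/r(154) - 44646/E((6 - 5*1)*(-4)) = 21346/(-126 - 2*154) - 44646/(-1 - (6 - 5*1)*(-4)) = 21346/(-126 - 308) - 44646/(-1 - (6 - 5)*(-4)) = 21346/(-434) - 44646/(-1 - (-4)) = 21346*(-1/434) - 44646/(-1 - 1*(-4)) = -10673/217 - 44646/(-1 + 4) = -10673/217 - 44646/3 = -10673/217 - 44646*1/3 = -10673/217 - 14882 = -3240067/217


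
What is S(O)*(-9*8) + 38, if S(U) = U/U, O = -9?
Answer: -34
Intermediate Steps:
S(U) = 1
S(O)*(-9*8) + 38 = 1*(-9*8) + 38 = 1*(-72) + 38 = -72 + 38 = -34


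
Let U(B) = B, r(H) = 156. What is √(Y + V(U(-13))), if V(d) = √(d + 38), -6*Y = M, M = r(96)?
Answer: I*√21 ≈ 4.5826*I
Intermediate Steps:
M = 156
Y = -26 (Y = -⅙*156 = -26)
V(d) = √(38 + d)
√(Y + V(U(-13))) = √(-26 + √(38 - 13)) = √(-26 + √25) = √(-26 + 5) = √(-21) = I*√21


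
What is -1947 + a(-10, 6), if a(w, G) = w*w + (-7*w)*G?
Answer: -1427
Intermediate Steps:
a(w, G) = w**2 - 7*G*w
-1947 + a(-10, 6) = -1947 - 10*(-10 - 7*6) = -1947 - 10*(-10 - 42) = -1947 - 10*(-52) = -1947 + 520 = -1427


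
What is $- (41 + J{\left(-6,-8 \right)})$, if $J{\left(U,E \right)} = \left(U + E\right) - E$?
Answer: $-35$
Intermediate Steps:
$J{\left(U,E \right)} = U$ ($J{\left(U,E \right)} = \left(E + U\right) - E = U$)
$- (41 + J{\left(-6,-8 \right)}) = - (41 - 6) = \left(-1\right) 35 = -35$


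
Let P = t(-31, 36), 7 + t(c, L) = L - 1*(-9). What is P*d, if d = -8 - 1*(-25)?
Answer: 646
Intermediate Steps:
d = 17 (d = -8 + 25 = 17)
t(c, L) = 2 + L (t(c, L) = -7 + (L - 1*(-9)) = -7 + (L + 9) = -7 + (9 + L) = 2 + L)
P = 38 (P = 2 + 36 = 38)
P*d = 38*17 = 646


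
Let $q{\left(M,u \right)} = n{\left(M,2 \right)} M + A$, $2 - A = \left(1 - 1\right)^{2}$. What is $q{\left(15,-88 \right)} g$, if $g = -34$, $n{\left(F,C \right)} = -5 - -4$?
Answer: $442$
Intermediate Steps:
$n{\left(F,C \right)} = -1$ ($n{\left(F,C \right)} = -5 + 4 = -1$)
$A = 2$ ($A = 2 - \left(1 - 1\right)^{2} = 2 - 0^{2} = 2 - 0 = 2 + 0 = 2$)
$q{\left(M,u \right)} = 2 - M$ ($q{\left(M,u \right)} = - M + 2 = 2 - M$)
$q{\left(15,-88 \right)} g = \left(2 - 15\right) \left(-34\right) = \left(-13\right) \left(-34\right) = 442$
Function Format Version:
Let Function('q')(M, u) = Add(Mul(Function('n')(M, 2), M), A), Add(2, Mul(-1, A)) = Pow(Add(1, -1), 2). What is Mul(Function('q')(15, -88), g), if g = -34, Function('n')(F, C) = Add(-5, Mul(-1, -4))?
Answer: 442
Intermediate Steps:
Function('n')(F, C) = -1 (Function('n')(F, C) = Add(-5, 4) = -1)
A = 2 (A = Add(2, Mul(-1, Pow(Add(1, -1), 2))) = Add(2, Mul(-1, Pow(0, 2))) = Add(2, Mul(-1, 0)) = Add(2, 0) = 2)
Function('q')(M, u) = Add(2, Mul(-1, M)) (Function('q')(M, u) = Add(Mul(-1, M), 2) = Add(2, Mul(-1, M)))
Mul(Function('q')(15, -88), g) = Mul(Add(2, Mul(-1, 15)), -34) = Mul(Add(2, -15), -34) = Mul(-13, -34) = 442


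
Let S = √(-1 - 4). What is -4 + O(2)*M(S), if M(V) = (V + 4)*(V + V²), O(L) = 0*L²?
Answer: -4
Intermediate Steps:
O(L) = 0
S = I*√5 (S = √(-5) = I*√5 ≈ 2.2361*I)
M(V) = (4 + V)*(V + V²)
-4 + O(2)*M(S) = -4 + 0*((I*√5)*(4 + (I*√5)² + 5*(I*√5))) = -4 + 0*((I*√5)*(4 - 5 + 5*I*√5)) = -4 + 0*((I*√5)*(-1 + 5*I*√5)) = -4 + 0*(I*√5*(-1 + 5*I*√5)) = -4 + 0 = -4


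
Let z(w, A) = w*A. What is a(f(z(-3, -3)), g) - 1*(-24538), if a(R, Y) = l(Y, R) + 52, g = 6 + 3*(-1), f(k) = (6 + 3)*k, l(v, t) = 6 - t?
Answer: 24515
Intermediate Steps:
z(w, A) = A*w
f(k) = 9*k
g = 3 (g = 6 - 3 = 3)
a(R, Y) = 58 - R (a(R, Y) = (6 - R) + 52 = 58 - R)
a(f(z(-3, -3)), g) - 1*(-24538) = (58 - 9*(-3*(-3))) - 1*(-24538) = (58 - 9*9) + 24538 = (58 - 1*81) + 24538 = (58 - 81) + 24538 = -23 + 24538 = 24515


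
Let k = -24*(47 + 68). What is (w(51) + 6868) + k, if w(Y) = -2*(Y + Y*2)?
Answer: 3802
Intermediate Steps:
k = -2760 (k = -24*115 = -2760)
w(Y) = -6*Y (w(Y) = -2*(Y + 2*Y) = -6*Y)
(w(51) + 6868) + k = (-6*51 + 6868) - 2760 = (-306 + 6868) - 2760 = 6562 - 2760 = 3802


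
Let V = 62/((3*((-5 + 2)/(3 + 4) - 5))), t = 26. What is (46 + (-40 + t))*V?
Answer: -6944/57 ≈ -121.82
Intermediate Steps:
V = -217/57 (V = 62/((3*(-3/7 - 5))) = 62/((3*(-38/7))) = 62/(-114/7) = 62*(-7/114) = -217/57 ≈ -3.8070)
(46 + (-40 + t))*V = (46 + (-40 + 26))*(-217/57) = (46 - 14)*(-217/57) = 32*(-217/57) = -6944/57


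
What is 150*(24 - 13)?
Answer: 1650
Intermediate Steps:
150*(24 - 13) = 150*11 = 1650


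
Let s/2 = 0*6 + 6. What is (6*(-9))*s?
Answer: -648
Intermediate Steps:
s = 12 (s = 2*(0*6 + 6) = 2*(0 + 6) = 2*6 = 12)
(6*(-9))*s = (6*(-9))*12 = -54*12 = -648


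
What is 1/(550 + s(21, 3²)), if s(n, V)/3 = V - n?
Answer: 1/514 ≈ 0.0019455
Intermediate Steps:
s(n, V) = -3*n + 3*V (s(n, V) = 3*(V - n) = -3*n + 3*V)
1/(550 + s(21, 3²)) = 1/(550 + (-3*21 + 3*3²)) = 1/(550 + (-63 + 3*9)) = 1/(550 + (-63 + 27)) = 1/(550 - 36) = 1/514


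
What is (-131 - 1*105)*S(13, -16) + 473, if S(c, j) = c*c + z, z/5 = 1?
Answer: -40591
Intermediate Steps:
z = 5 (z = 5*1 = 5)
S(c, j) = 5 + c² (S(c, j) = c*c + 5 = c² + 5 = 5 + c²)
(-131 - 1*105)*S(13, -16) + 473 = (-131 - 1*105)*(5 + 13²) + 473 = (-131 - 105)*(5 + 169) + 473 = -236*174 + 473 = -41064 + 473 = -40591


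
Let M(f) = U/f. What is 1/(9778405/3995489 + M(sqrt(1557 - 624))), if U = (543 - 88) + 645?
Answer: -7290370494167397/3845429458156686935 + 702413023361324*sqrt(933)/769085891631337387 ≈ 0.026001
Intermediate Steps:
U = 1100 (U = 455 + 645 = 1100)
M(f) = 1100/f
1/(9778405/3995489 + M(sqrt(1557 - 624))) = 1/(9778405/3995489 + 1100/(sqrt(1557 - 624))) = 1/(9778405*(1/3995489) + 1100/(sqrt(933))) = 1/(9778405/3995489 + 1100*(sqrt(933)/933)) = 1/(9778405/3995489 + 1100*sqrt(933)/933)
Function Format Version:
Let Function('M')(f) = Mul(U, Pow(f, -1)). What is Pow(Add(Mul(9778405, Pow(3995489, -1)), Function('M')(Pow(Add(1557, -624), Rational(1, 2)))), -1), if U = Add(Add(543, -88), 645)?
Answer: Add(Rational(-7290370494167397, 3845429458156686935), Mul(Rational(702413023361324, 769085891631337387), Pow(933, Rational(1, 2)))) ≈ 0.026001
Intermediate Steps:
U = 1100 (U = Add(455, 645) = 1100)
Function('M')(f) = Mul(1100, Pow(f, -1))
Pow(Add(Mul(9778405, Pow(3995489, -1)), Function('M')(Pow(Add(1557, -624), Rational(1, 2)))), -1) = Pow(Add(Mul(9778405, Pow(3995489, -1)), Mul(1100, Pow(Pow(Add(1557, -624), Rational(1, 2)), -1))), -1) = Pow(Add(Mul(9778405, Rational(1, 3995489)), Mul(1100, Pow(Pow(933, Rational(1, 2)), -1))), -1) = Pow(Add(Rational(9778405, 3995489), Mul(1100, Mul(Rational(1, 933), Pow(933, Rational(1, 2))))), -1) = Pow(Add(Rational(9778405, 3995489), Mul(Rational(1100, 933), Pow(933, Rational(1, 2)))), -1)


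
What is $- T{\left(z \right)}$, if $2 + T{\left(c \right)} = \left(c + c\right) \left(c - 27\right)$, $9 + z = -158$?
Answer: $-64794$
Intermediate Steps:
$z = -167$ ($z = -9 - 158 = -167$)
$T{\left(c \right)} = -2 + 2 c \left(-27 + c\right)$ ($T{\left(c \right)} = -2 + \left(c + c\right) \left(c - 27\right) = -2 + 2 c \left(-27 + c\right)$)
$- T{\left(z \right)} = - (-2 - -9018 + 2 \left(-167\right)^{2}) = - (-2 + 9018 + 2 \cdot 27889) = - (-2 + 9018 + 55778) = \left(-1\right) 64794 = -64794$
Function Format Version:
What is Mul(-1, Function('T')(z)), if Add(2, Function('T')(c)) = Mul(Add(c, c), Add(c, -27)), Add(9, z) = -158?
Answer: -64794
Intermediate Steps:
z = -167 (z = Add(-9, -158) = -167)
Function('T')(c) = Add(-2, Mul(2, c, Add(-27, c))) (Function('T')(c) = Add(-2, Mul(Add(c, c), Add(c, -27))) = Add(-2, Mul(Mul(2, c), Add(-27, c))) = Add(-2, Mul(2, c, Add(-27, c))))
Mul(-1, Function('T')(z)) = Mul(-1, Add(-2, Mul(-54, -167), Mul(2, Pow(-167, 2)))) = Mul(-1, Add(-2, 9018, Mul(2, 27889))) = Mul(-1, Add(-2, 9018, 55778)) = Mul(-1, 64794) = -64794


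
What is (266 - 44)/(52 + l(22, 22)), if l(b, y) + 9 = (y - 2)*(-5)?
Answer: -74/19 ≈ -3.8947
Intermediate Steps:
l(b, y) = 1 - 5*y (l(b, y) = -9 + (y - 2)*(-5) = -9 + (-2 + y)*(-5) = -9 + (10 - 5*y) = 1 - 5*y)
(266 - 44)/(52 + l(22, 22)) = (266 - 44)/(52 + (1 - 5*22)) = 222/(52 + (1 - 110)) = 222/(52 - 109) = 222/(-57) = 222*(-1/57) = -74/19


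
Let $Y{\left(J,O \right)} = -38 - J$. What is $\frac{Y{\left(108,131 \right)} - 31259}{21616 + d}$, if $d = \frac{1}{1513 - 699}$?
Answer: $- \frac{5112734}{3519085} \approx -1.4529$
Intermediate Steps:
$d = \frac{1}{814} \approx 0.0012285$
$\frac{Y{\left(108,131 \right)} - 31259}{21616 + d} = \frac{\left(-38 - 108\right) - 31259}{21616 + \frac{1}{814}} = \frac{\left(-38 - 108\right) - 31259}{\frac{17595425}{814}} = \left(-146 - 31259\right) \frac{814}{17595425} = \left(-31405\right) \frac{814}{17595425} = - \frac{5112734}{3519085}$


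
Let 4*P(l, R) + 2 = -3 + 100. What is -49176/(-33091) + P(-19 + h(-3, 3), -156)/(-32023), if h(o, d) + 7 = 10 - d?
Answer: 6295908547/4238692372 ≈ 1.4853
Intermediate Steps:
h(o, d) = 3 - d (h(o, d) = -7 + (10 - d) = 3 - d)
P(l, R) = 95/4 (P(l, R) = -1/2 + (-3 + 100)/4 = -1/2 + (1/4)*97 = -1/2 + 97/4 = 95/4)
-49176/(-33091) + P(-19 + h(-3, 3), -156)/(-32023) = -49176/(-33091) + (95/4)/(-32023) = -49176*(-1/33091) + (95/4)*(-1/32023) = 49176/33091 - 95/128092 = 6295908547/4238692372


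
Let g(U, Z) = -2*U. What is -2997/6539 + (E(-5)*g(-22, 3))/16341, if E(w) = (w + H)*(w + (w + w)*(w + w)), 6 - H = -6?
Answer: 10950551/8219523 ≈ 1.3323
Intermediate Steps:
H = 12 (H = 6 - 1*(-6) = 6 + 6 = 12)
E(w) = (12 + w)*(w + 4*w**2) (E(w) = (w + 12)*(w + (w + w)*(w + w)) = (12 + w)*(w + (2*w)*(2*w)) = (12 + w)*(w + 4*w**2))
-2997/6539 + (E(-5)*g(-22, 3))/16341 = -2997/6539 + ((-5*(12 + 4*(-5)**2 + 49*(-5)))*(-2*(-22)))/16341 = -2997*1/6539 + (-5*(12 + 4*25 - 245)*44)*(1/16341) = -2997/6539 + (-5*(12 + 100 - 245)*44)*(1/16341) = -2997/6539 + (-5*(-133)*44)*(1/16341) = -2997/6539 + (665*44)*(1/16341) = -2997/6539 + 29260*(1/16341) = -2997/6539 + 29260/16341 = 10950551/8219523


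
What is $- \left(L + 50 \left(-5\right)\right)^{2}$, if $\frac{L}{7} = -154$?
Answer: $-1763584$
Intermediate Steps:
$L = -1078$ ($L = 7 \left(-154\right) = -1078$)
$- \left(L + 50 \left(-5\right)\right)^{2} = - \left(-1078 + 50 \left(-5\right)\right)^{2} = - \left(-1078 - 250\right)^{2} = - \left(-1328\right)^{2} = \left(-1\right) 1763584 = -1763584$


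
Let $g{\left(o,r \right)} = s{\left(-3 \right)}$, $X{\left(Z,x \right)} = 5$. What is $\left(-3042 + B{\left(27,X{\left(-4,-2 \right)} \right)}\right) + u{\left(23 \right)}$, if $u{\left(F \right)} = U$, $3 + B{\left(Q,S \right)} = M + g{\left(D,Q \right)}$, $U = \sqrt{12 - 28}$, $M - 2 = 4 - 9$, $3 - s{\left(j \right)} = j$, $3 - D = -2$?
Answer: $-3042 + 4 i \approx -3042.0 + 4.0 i$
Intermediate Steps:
$D = 5$ ($D = 3 - -2 = 3 + 2 = 5$)
$s{\left(j \right)} = 3 - j$
$M = -3$ ($M = 2 + \left(4 - 9\right) = 2 - 5 = -3$)
$U = 4 i$ ($U = \sqrt{-16} = 4 i \approx 4.0 i$)
$g{\left(o,r \right)} = 6$ ($g{\left(o,r \right)} = 3 - -3 = 3 + 3 = 6$)
$B{\left(Q,S \right)} = 0$ ($B{\left(Q,S \right)} = -3 + \left(-3 + 6\right) = -3 + 3 = 0$)
$u{\left(F \right)} = 4 i$
$\left(-3042 + B{\left(27,X{\left(-4,-2 \right)} \right)}\right) + u{\left(23 \right)} = \left(-3042 + 0\right) + 4 i = -3042 + 4 i$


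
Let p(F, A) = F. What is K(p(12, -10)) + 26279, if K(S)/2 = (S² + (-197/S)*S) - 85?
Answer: 26003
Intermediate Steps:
K(S) = -564 + 2*S² (K(S) = 2*((S² + (-197/S)*S) - 85) = 2*((S² - 197) - 85) = 2*((-197 + S²) - 85) = 2*(-282 + S²) = -564 + 2*S²)
K(p(12, -10)) + 26279 = (-564 + 2*12²) + 26279 = (-564 + 2*144) + 26279 = (-564 + 288) + 26279 = -276 + 26279 = 26003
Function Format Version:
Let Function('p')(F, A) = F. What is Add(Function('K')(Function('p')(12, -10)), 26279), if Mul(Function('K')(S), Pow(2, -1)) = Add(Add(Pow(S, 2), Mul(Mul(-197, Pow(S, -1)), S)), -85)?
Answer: 26003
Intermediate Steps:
Function('K')(S) = Add(-564, Mul(2, Pow(S, 2))) (Function('K')(S) = Mul(2, Add(Add(Pow(S, 2), Mul(Mul(-197, Pow(S, -1)), S)), -85)) = Mul(2, Add(Add(Pow(S, 2), -197), -85)) = Mul(2, Add(Add(-197, Pow(S, 2)), -85)) = Mul(2, Add(-282, Pow(S, 2))) = Add(-564, Mul(2, Pow(S, 2))))
Add(Function('K')(Function('p')(12, -10)), 26279) = Add(Add(-564, Mul(2, Pow(12, 2))), 26279) = Add(Add(-564, Mul(2, 144)), 26279) = Add(Add(-564, 288), 26279) = Add(-276, 26279) = 26003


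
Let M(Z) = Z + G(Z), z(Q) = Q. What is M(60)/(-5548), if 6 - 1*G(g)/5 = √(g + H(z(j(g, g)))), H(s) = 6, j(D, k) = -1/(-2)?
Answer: -45/2774 + 5*√66/5548 ≈ -0.0089005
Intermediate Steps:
j(D, k) = ½ (j(D, k) = -1*(-½) = ½)
G(g) = 30 - 5*√(6 + g) (G(g) = 30 - 5*√(g + 6) = 30 - 5*√(6 + g))
M(Z) = 30 + Z - 5*√(6 + Z) (M(Z) = Z + (30 - 5*√(6 + Z)) = 30 + Z - 5*√(6 + Z))
M(60)/(-5548) = (30 + 60 - 5*√(6 + 60))/(-5548) = (30 + 60 - 5*√66)*(-1/5548) = (90 - 5*√66)*(-1/5548) = -45/2774 + 5*√66/5548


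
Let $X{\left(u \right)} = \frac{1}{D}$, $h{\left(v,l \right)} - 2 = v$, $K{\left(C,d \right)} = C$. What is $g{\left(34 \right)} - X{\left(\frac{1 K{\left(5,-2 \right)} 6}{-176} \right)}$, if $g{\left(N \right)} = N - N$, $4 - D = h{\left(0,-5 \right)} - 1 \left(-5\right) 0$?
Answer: $- \frac{1}{2} \approx -0.5$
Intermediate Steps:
$h{\left(v,l \right)} = 2 + v$
$D = 2$ ($D = 4 - \left(\left(2 + 0\right) - 1 \left(-5\right) 0\right) = 4 - \left(2 - \left(-5\right) 0\right) = 4 - \left(2 - 0\right) = 4 - \left(2 + 0\right) = 4 - 2 = 2$)
$X{\left(u \right)} = \frac{1}{2}$
$g{\left(N \right)} = 0$
$g{\left(34 \right)} - X{\left(\frac{1 K{\left(5,-2 \right)} 6}{-176} \right)} = 0 - \frac{1}{2} = - \frac{1}{2}$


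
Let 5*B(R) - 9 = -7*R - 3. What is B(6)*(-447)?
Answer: 16092/5 ≈ 3218.4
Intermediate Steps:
B(R) = 6/5 - 7*R/5 (B(R) = 9/5 + (-7*R - 3)/5 = 9/5 + (-3 - 7*R)/5 = 9/5 + (-⅗ - 7*R/5) = 6/5 - 7*R/5)
B(6)*(-447) = (6/5 - 7/5*6)*(-447) = (6/5 - 42/5)*(-447) = -36/5*(-447) = 16092/5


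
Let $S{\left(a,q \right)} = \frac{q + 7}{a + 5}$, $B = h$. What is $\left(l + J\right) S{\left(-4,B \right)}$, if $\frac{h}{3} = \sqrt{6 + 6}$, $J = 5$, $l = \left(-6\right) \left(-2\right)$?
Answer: $119 + 102 \sqrt{3} \approx 295.67$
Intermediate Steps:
$l = 12$
$h = 6 \sqrt{3}$ ($h = 3 \sqrt{6 + 6} = 3 \sqrt{12} = 3 \cdot 2 \sqrt{3} = 6 \sqrt{3} \approx 10.392$)
$B = 6 \sqrt{3} \approx 10.392$
$S{\left(a,q \right)} = \frac{7 + q}{5 + a}$
$\left(l + J\right) S{\left(-4,B \right)} = \left(12 + 5\right) \frac{7 + 6 \sqrt{3}}{5 - 4} = 17 \frac{7 + 6 \sqrt{3}}{1} = 17 \cdot 1 \left(7 + 6 \sqrt{3}\right) = 17 \left(7 + 6 \sqrt{3}\right) = 119 + 102 \sqrt{3}$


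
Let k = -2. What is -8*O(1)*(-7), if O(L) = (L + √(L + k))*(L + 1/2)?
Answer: 84 + 84*I ≈ 84.0 + 84.0*I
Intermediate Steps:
O(L) = (½ + L)*(L + √(-2 + L)) (O(L) = (L + √(L - 2))*(L + 1/2) = (L + √(-2 + L))*(L + ½) = (L + √(-2 + L))*(½ + L) = (½ + L)*(L + √(-2 + L)))
-8*O(1)*(-7) = -8*(1² + (½)*1 + √(-2 + 1)/2 + 1*√(-2 + 1))*(-7) = -8*(1 + ½ + √(-1)/2 + 1*√(-1))*(-7) = -8*(1 + ½ + I/2 + 1*I)*(-7) = -8*(1 + ½ + I/2 + I)*(-7) = -8*(3/2 + 3*I/2)*(-7) = (-12 - 12*I)*(-7) = 84 + 84*I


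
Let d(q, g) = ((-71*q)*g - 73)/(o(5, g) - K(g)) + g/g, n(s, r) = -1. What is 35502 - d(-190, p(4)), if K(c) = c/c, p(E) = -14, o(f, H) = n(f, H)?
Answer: -117931/2 ≈ -58966.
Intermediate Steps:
o(f, H) = -1
K(c) = 1
d(q, g) = 75/2 + 71*g*q/2 (d(q, g) = ((-71*q)*g - 73)/(-1 - 1*1) + g/g = (-71*g*q - 73)/(-1 - 1) + 1 = (-73 - 71*g*q)/(-2) + 1 = (-73 - 71*g*q)*(-½) + 1 = (73/2 + 71*g*q/2) + 1 = 75/2 + 71*g*q/2)
35502 - d(-190, p(4)) = 35502 - (75/2 + (71/2)*(-14)*(-190)) = 35502 - (75/2 + 94430) = 35502 - 1*188935/2 = 35502 - 188935/2 = -117931/2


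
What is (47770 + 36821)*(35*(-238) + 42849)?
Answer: 2919996729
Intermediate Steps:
(47770 + 36821)*(35*(-238) + 42849) = 84591*(-8330 + 42849) = 84591*34519 = 2919996729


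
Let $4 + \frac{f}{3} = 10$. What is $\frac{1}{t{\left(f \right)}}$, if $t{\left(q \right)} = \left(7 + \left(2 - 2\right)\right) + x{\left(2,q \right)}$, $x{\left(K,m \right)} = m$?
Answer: $\frac{1}{25} \approx 0.04$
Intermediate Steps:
$f = 18$ ($f = -12 + 3 \cdot 10 = -12 + 30 = 18$)
$t{\left(q \right)} = 7 + q$ ($t{\left(q \right)} = \left(7 + \left(2 - 2\right)\right) + q = \left(7 + 0\right) + q = 7 + q$)
$\frac{1}{t{\left(f \right)}} = \frac{1}{7 + 18} = \frac{1}{25}$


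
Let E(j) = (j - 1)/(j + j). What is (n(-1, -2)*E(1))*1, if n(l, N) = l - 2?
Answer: 0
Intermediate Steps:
n(l, N) = -2 + l
E(j) = (-1 + j)/(2*j) (E(j) = (-1 + j)/((2*j)) = (-1 + j)*(1/(2*j)) = (-1 + j)/(2*j))
(n(-1, -2)*E(1))*1 = ((-2 - 1)*((1/2)*(-1 + 1)/1))*1 = -3*0/2*1 = -3*0*1 = 0*1 = 0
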